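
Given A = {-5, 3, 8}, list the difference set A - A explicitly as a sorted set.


A - A = {a - a' : a, a' ∈ A}.
Compute a - a' for each ordered pair (a, a'):
a = -5: -5--5=0, -5-3=-8, -5-8=-13
a = 3: 3--5=8, 3-3=0, 3-8=-5
a = 8: 8--5=13, 8-3=5, 8-8=0
Collecting distinct values (and noting 0 appears from a-a):
A - A = {-13, -8, -5, 0, 5, 8, 13}
|A - A| = 7

A - A = {-13, -8, -5, 0, 5, 8, 13}


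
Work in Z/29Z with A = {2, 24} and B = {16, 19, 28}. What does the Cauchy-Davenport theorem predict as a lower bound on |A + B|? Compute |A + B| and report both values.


Cauchy-Davenport: |A + B| ≥ min(p, |A| + |B| - 1) for A, B nonempty in Z/pZ.
|A| = 2, |B| = 3, p = 29.
CD lower bound = min(29, 2 + 3 - 1) = min(29, 4) = 4.
Compute A + B mod 29 directly:
a = 2: 2+16=18, 2+19=21, 2+28=1
a = 24: 24+16=11, 24+19=14, 24+28=23
A + B = {1, 11, 14, 18, 21, 23}, so |A + B| = 6.
Verify: 6 ≥ 4? Yes ✓.

CD lower bound = 4, actual |A + B| = 6.


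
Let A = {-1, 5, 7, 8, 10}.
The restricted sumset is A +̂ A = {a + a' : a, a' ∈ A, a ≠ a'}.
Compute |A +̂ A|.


Restricted sumset: A +̂ A = {a + a' : a ∈ A, a' ∈ A, a ≠ a'}.
Equivalently, take A + A and drop any sum 2a that is achievable ONLY as a + a for a ∈ A (i.e. sums representable only with equal summands).
Enumerate pairs (a, a') with a < a' (symmetric, so each unordered pair gives one sum; this covers all a ≠ a'):
  -1 + 5 = 4
  -1 + 7 = 6
  -1 + 8 = 7
  -1 + 10 = 9
  5 + 7 = 12
  5 + 8 = 13
  5 + 10 = 15
  7 + 8 = 15
  7 + 10 = 17
  8 + 10 = 18
Collected distinct sums: {4, 6, 7, 9, 12, 13, 15, 17, 18}
|A +̂ A| = 9
(Reference bound: |A +̂ A| ≥ 2|A| - 3 for |A| ≥ 2, with |A| = 5 giving ≥ 7.)

|A +̂ A| = 9


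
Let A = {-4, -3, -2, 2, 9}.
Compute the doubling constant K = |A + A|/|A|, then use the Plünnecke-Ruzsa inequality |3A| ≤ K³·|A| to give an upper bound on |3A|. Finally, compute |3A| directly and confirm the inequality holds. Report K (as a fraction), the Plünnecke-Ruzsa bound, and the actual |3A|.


|A| = 5.
Step 1: Compute A + A by enumerating all 25 pairs.
A + A = {-8, -7, -6, -5, -4, -2, -1, 0, 4, 5, 6, 7, 11, 18}, so |A + A| = 14.
Step 2: Doubling constant K = |A + A|/|A| = 14/5 = 14/5 ≈ 2.8000.
Step 3: Plünnecke-Ruzsa gives |3A| ≤ K³·|A| = (2.8000)³ · 5 ≈ 109.7600.
Step 4: Compute 3A = A + A + A directly by enumerating all triples (a,b,c) ∈ A³; |3A| = 27.
Step 5: Check 27 ≤ 109.7600? Yes ✓.

K = 14/5, Plünnecke-Ruzsa bound K³|A| ≈ 109.7600, |3A| = 27, inequality holds.


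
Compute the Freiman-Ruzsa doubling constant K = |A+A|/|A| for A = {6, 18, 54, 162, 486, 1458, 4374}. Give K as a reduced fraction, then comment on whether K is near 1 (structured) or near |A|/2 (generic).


|A| = 7.
Compute A + A by enumerating all 49 pairs.
A + A = {12, 24, 36, 60, 72, 108, 168, 180, 216, 324, 492, 504, 540, 648, 972, 1464, 1476, 1512, 1620, 1944, 2916, 4380, 4392, 4428, 4536, 4860, 5832, 8748}, so |A + A| = 28.
K = |A + A| / |A| = 28/7 = 4/1 ≈ 4.0000.
Reference: AP of size 7 gives K = 13/7 ≈ 1.8571; a fully generic set of size 7 gives K ≈ 4.0000.

|A| = 7, |A + A| = 28, K = 28/7 = 4/1.


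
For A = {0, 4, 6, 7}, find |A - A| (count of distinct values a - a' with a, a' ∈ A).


A - A = {a - a' : a, a' ∈ A}; |A| = 4.
Bounds: 2|A|-1 ≤ |A - A| ≤ |A|² - |A| + 1, i.e. 7 ≤ |A - A| ≤ 13.
Note: 0 ∈ A - A always (from a - a). The set is symmetric: if d ∈ A - A then -d ∈ A - A.
Enumerate nonzero differences d = a - a' with a > a' (then include -d):
Positive differences: {1, 2, 3, 4, 6, 7}
Full difference set: {0} ∪ (positive diffs) ∪ (negative diffs).
|A - A| = 1 + 2·6 = 13 (matches direct enumeration: 13).

|A - A| = 13


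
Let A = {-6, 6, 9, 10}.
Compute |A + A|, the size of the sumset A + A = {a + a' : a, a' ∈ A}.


A + A = {a + a' : a, a' ∈ A}; |A| = 4.
General bounds: 2|A| - 1 ≤ |A + A| ≤ |A|(|A|+1)/2, i.e. 7 ≤ |A + A| ≤ 10.
Lower bound 2|A|-1 is attained iff A is an arithmetic progression.
Enumerate sums a + a' for a ≤ a' (symmetric, so this suffices):
a = -6: -6+-6=-12, -6+6=0, -6+9=3, -6+10=4
a = 6: 6+6=12, 6+9=15, 6+10=16
a = 9: 9+9=18, 9+10=19
a = 10: 10+10=20
Distinct sums: {-12, 0, 3, 4, 12, 15, 16, 18, 19, 20}
|A + A| = 10

|A + A| = 10


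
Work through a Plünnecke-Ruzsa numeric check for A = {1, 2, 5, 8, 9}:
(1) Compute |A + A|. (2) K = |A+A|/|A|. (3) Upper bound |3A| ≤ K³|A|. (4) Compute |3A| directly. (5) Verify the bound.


|A| = 5.
Step 1: Compute A + A by enumerating all 25 pairs.
A + A = {2, 3, 4, 6, 7, 9, 10, 11, 13, 14, 16, 17, 18}, so |A + A| = 13.
Step 2: Doubling constant K = |A + A|/|A| = 13/5 = 13/5 ≈ 2.6000.
Step 3: Plünnecke-Ruzsa gives |3A| ≤ K³·|A| = (2.6000)³ · 5 ≈ 87.8800.
Step 4: Compute 3A = A + A + A directly by enumerating all triples (a,b,c) ∈ A³; |3A| = 25.
Step 5: Check 25 ≤ 87.8800? Yes ✓.

K = 13/5, Plünnecke-Ruzsa bound K³|A| ≈ 87.8800, |3A| = 25, inequality holds.


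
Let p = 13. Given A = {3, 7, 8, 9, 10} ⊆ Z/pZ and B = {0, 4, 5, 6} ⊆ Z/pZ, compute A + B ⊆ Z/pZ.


Work in Z/13Z: reduce every sum a + b modulo 13.
Enumerate all 20 pairs:
a = 3: 3+0=3, 3+4=7, 3+5=8, 3+6=9
a = 7: 7+0=7, 7+4=11, 7+5=12, 7+6=0
a = 8: 8+0=8, 8+4=12, 8+5=0, 8+6=1
a = 9: 9+0=9, 9+4=0, 9+5=1, 9+6=2
a = 10: 10+0=10, 10+4=1, 10+5=2, 10+6=3
Distinct residues collected: {0, 1, 2, 3, 7, 8, 9, 10, 11, 12}
|A + B| = 10 (out of 13 total residues).

A + B = {0, 1, 2, 3, 7, 8, 9, 10, 11, 12}


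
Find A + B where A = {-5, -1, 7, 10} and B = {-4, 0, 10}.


A + B = {a + b : a ∈ A, b ∈ B}.
Enumerate all |A|·|B| = 4·3 = 12 pairs (a, b) and collect distinct sums.
a = -5: -5+-4=-9, -5+0=-5, -5+10=5
a = -1: -1+-4=-5, -1+0=-1, -1+10=9
a = 7: 7+-4=3, 7+0=7, 7+10=17
a = 10: 10+-4=6, 10+0=10, 10+10=20
Collecting distinct sums: A + B = {-9, -5, -1, 3, 5, 6, 7, 9, 10, 17, 20}
|A + B| = 11

A + B = {-9, -5, -1, 3, 5, 6, 7, 9, 10, 17, 20}


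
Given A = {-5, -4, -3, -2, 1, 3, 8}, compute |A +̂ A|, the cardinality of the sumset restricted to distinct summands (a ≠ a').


Restricted sumset: A +̂ A = {a + a' : a ∈ A, a' ∈ A, a ≠ a'}.
Equivalently, take A + A and drop any sum 2a that is achievable ONLY as a + a for a ∈ A (i.e. sums representable only with equal summands).
Enumerate pairs (a, a') with a < a' (symmetric, so each unordered pair gives one sum; this covers all a ≠ a'):
  -5 + -4 = -9
  -5 + -3 = -8
  -5 + -2 = -7
  -5 + 1 = -4
  -5 + 3 = -2
  -5 + 8 = 3
  -4 + -3 = -7
  -4 + -2 = -6
  -4 + 1 = -3
  -4 + 3 = -1
  -4 + 8 = 4
  -3 + -2 = -5
  -3 + 1 = -2
  -3 + 3 = 0
  -3 + 8 = 5
  -2 + 1 = -1
  -2 + 3 = 1
  -2 + 8 = 6
  1 + 3 = 4
  1 + 8 = 9
  3 + 8 = 11
Collected distinct sums: {-9, -8, -7, -6, -5, -4, -3, -2, -1, 0, 1, 3, 4, 5, 6, 9, 11}
|A +̂ A| = 17
(Reference bound: |A +̂ A| ≥ 2|A| - 3 for |A| ≥ 2, with |A| = 7 giving ≥ 11.)

|A +̂ A| = 17


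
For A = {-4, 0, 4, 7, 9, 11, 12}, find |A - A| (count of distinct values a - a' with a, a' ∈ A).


A - A = {a - a' : a, a' ∈ A}; |A| = 7.
Bounds: 2|A|-1 ≤ |A - A| ≤ |A|² - |A| + 1, i.e. 13 ≤ |A - A| ≤ 43.
Note: 0 ∈ A - A always (from a - a). The set is symmetric: if d ∈ A - A then -d ∈ A - A.
Enumerate nonzero differences d = a - a' with a > a' (then include -d):
Positive differences: {1, 2, 3, 4, 5, 7, 8, 9, 11, 12, 13, 15, 16}
Full difference set: {0} ∪ (positive diffs) ∪ (negative diffs).
|A - A| = 1 + 2·13 = 27 (matches direct enumeration: 27).

|A - A| = 27


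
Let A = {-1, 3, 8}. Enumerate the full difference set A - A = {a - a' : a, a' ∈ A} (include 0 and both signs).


A - A = {a - a' : a, a' ∈ A}.
Compute a - a' for each ordered pair (a, a'):
a = -1: -1--1=0, -1-3=-4, -1-8=-9
a = 3: 3--1=4, 3-3=0, 3-8=-5
a = 8: 8--1=9, 8-3=5, 8-8=0
Collecting distinct values (and noting 0 appears from a-a):
A - A = {-9, -5, -4, 0, 4, 5, 9}
|A - A| = 7

A - A = {-9, -5, -4, 0, 4, 5, 9}


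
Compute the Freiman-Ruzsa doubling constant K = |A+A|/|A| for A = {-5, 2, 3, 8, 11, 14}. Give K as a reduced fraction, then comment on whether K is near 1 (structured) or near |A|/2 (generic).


|A| = 6.
Compute A + A by enumerating all 36 pairs.
A + A = {-10, -3, -2, 3, 4, 5, 6, 9, 10, 11, 13, 14, 16, 17, 19, 22, 25, 28}, so |A + A| = 18.
K = |A + A| / |A| = 18/6 = 3/1 ≈ 3.0000.
Reference: AP of size 6 gives K = 11/6 ≈ 1.8333; a fully generic set of size 6 gives K ≈ 3.5000.

|A| = 6, |A + A| = 18, K = 18/6 = 3/1.


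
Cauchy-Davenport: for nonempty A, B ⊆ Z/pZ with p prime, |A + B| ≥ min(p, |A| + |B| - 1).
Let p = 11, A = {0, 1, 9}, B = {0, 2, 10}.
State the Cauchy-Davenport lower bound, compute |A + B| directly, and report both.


Cauchy-Davenport: |A + B| ≥ min(p, |A| + |B| - 1) for A, B nonempty in Z/pZ.
|A| = 3, |B| = 3, p = 11.
CD lower bound = min(11, 3 + 3 - 1) = min(11, 5) = 5.
Compute A + B mod 11 directly:
a = 0: 0+0=0, 0+2=2, 0+10=10
a = 1: 1+0=1, 1+2=3, 1+10=0
a = 9: 9+0=9, 9+2=0, 9+10=8
A + B = {0, 1, 2, 3, 8, 9, 10}, so |A + B| = 7.
Verify: 7 ≥ 5? Yes ✓.

CD lower bound = 5, actual |A + B| = 7.


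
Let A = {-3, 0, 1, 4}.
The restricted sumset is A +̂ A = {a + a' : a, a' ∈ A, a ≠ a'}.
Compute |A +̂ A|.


Restricted sumset: A +̂ A = {a + a' : a ∈ A, a' ∈ A, a ≠ a'}.
Equivalently, take A + A and drop any sum 2a that is achievable ONLY as a + a for a ∈ A (i.e. sums representable only with equal summands).
Enumerate pairs (a, a') with a < a' (symmetric, so each unordered pair gives one sum; this covers all a ≠ a'):
  -3 + 0 = -3
  -3 + 1 = -2
  -3 + 4 = 1
  0 + 1 = 1
  0 + 4 = 4
  1 + 4 = 5
Collected distinct sums: {-3, -2, 1, 4, 5}
|A +̂ A| = 5
(Reference bound: |A +̂ A| ≥ 2|A| - 3 for |A| ≥ 2, with |A| = 4 giving ≥ 5.)

|A +̂ A| = 5


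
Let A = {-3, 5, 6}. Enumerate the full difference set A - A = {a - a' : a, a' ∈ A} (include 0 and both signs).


A - A = {a - a' : a, a' ∈ A}.
Compute a - a' for each ordered pair (a, a'):
a = -3: -3--3=0, -3-5=-8, -3-6=-9
a = 5: 5--3=8, 5-5=0, 5-6=-1
a = 6: 6--3=9, 6-5=1, 6-6=0
Collecting distinct values (and noting 0 appears from a-a):
A - A = {-9, -8, -1, 0, 1, 8, 9}
|A - A| = 7

A - A = {-9, -8, -1, 0, 1, 8, 9}


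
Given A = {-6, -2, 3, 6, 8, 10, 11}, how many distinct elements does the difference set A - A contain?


A - A = {a - a' : a, a' ∈ A}; |A| = 7.
Bounds: 2|A|-1 ≤ |A - A| ≤ |A|² - |A| + 1, i.e. 13 ≤ |A - A| ≤ 43.
Note: 0 ∈ A - A always (from a - a). The set is symmetric: if d ∈ A - A then -d ∈ A - A.
Enumerate nonzero differences d = a - a' with a > a' (then include -d):
Positive differences: {1, 2, 3, 4, 5, 7, 8, 9, 10, 12, 13, 14, 16, 17}
Full difference set: {0} ∪ (positive diffs) ∪ (negative diffs).
|A - A| = 1 + 2·14 = 29 (matches direct enumeration: 29).

|A - A| = 29


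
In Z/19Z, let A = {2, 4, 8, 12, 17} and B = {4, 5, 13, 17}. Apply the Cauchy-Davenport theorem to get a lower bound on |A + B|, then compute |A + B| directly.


Cauchy-Davenport: |A + B| ≥ min(p, |A| + |B| - 1) for A, B nonempty in Z/pZ.
|A| = 5, |B| = 4, p = 19.
CD lower bound = min(19, 5 + 4 - 1) = min(19, 8) = 8.
Compute A + B mod 19 directly:
a = 2: 2+4=6, 2+5=7, 2+13=15, 2+17=0
a = 4: 4+4=8, 4+5=9, 4+13=17, 4+17=2
a = 8: 8+4=12, 8+5=13, 8+13=2, 8+17=6
a = 12: 12+4=16, 12+5=17, 12+13=6, 12+17=10
a = 17: 17+4=2, 17+5=3, 17+13=11, 17+17=15
A + B = {0, 2, 3, 6, 7, 8, 9, 10, 11, 12, 13, 15, 16, 17}, so |A + B| = 14.
Verify: 14 ≥ 8? Yes ✓.

CD lower bound = 8, actual |A + B| = 14.


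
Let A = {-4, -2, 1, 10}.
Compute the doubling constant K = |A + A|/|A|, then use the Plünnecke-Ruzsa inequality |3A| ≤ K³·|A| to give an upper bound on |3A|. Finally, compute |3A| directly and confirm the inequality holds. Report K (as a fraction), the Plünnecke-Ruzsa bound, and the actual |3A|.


|A| = 4.
Step 1: Compute A + A by enumerating all 16 pairs.
A + A = {-8, -6, -4, -3, -1, 2, 6, 8, 11, 20}, so |A + A| = 10.
Step 2: Doubling constant K = |A + A|/|A| = 10/4 = 10/4 ≈ 2.5000.
Step 3: Plünnecke-Ruzsa gives |3A| ≤ K³·|A| = (2.5000)³ · 4 ≈ 62.5000.
Step 4: Compute 3A = A + A + A directly by enumerating all triples (a,b,c) ∈ A³; |3A| = 20.
Step 5: Check 20 ≤ 62.5000? Yes ✓.

K = 10/4, Plünnecke-Ruzsa bound K³|A| ≈ 62.5000, |3A| = 20, inequality holds.


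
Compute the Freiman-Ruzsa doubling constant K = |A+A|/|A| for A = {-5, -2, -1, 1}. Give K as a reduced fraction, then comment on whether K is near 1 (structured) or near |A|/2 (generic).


|A| = 4.
Compute A + A by enumerating all 16 pairs.
A + A = {-10, -7, -6, -4, -3, -2, -1, 0, 2}, so |A + A| = 9.
K = |A + A| / |A| = 9/4 (already in lowest terms) ≈ 2.2500.
Reference: AP of size 4 gives K = 7/4 ≈ 1.7500; a fully generic set of size 4 gives K ≈ 2.5000.

|A| = 4, |A + A| = 9, K = 9/4.


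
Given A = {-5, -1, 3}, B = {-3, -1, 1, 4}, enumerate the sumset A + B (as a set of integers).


A + B = {a + b : a ∈ A, b ∈ B}.
Enumerate all |A|·|B| = 3·4 = 12 pairs (a, b) and collect distinct sums.
a = -5: -5+-3=-8, -5+-1=-6, -5+1=-4, -5+4=-1
a = -1: -1+-3=-4, -1+-1=-2, -1+1=0, -1+4=3
a = 3: 3+-3=0, 3+-1=2, 3+1=4, 3+4=7
Collecting distinct sums: A + B = {-8, -6, -4, -2, -1, 0, 2, 3, 4, 7}
|A + B| = 10

A + B = {-8, -6, -4, -2, -1, 0, 2, 3, 4, 7}


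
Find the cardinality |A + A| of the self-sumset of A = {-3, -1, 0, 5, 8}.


A + A = {a + a' : a, a' ∈ A}; |A| = 5.
General bounds: 2|A| - 1 ≤ |A + A| ≤ |A|(|A|+1)/2, i.e. 9 ≤ |A + A| ≤ 15.
Lower bound 2|A|-1 is attained iff A is an arithmetic progression.
Enumerate sums a + a' for a ≤ a' (symmetric, so this suffices):
a = -3: -3+-3=-6, -3+-1=-4, -3+0=-3, -3+5=2, -3+8=5
a = -1: -1+-1=-2, -1+0=-1, -1+5=4, -1+8=7
a = 0: 0+0=0, 0+5=5, 0+8=8
a = 5: 5+5=10, 5+8=13
a = 8: 8+8=16
Distinct sums: {-6, -4, -3, -2, -1, 0, 2, 4, 5, 7, 8, 10, 13, 16}
|A + A| = 14

|A + A| = 14


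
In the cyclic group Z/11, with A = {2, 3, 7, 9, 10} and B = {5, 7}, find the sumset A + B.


Work in Z/11Z: reduce every sum a + b modulo 11.
Enumerate all 10 pairs:
a = 2: 2+5=7, 2+7=9
a = 3: 3+5=8, 3+7=10
a = 7: 7+5=1, 7+7=3
a = 9: 9+5=3, 9+7=5
a = 10: 10+5=4, 10+7=6
Distinct residues collected: {1, 3, 4, 5, 6, 7, 8, 9, 10}
|A + B| = 9 (out of 11 total residues).

A + B = {1, 3, 4, 5, 6, 7, 8, 9, 10}


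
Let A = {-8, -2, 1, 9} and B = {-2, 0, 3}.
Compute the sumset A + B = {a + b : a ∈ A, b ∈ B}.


A + B = {a + b : a ∈ A, b ∈ B}.
Enumerate all |A|·|B| = 4·3 = 12 pairs (a, b) and collect distinct sums.
a = -8: -8+-2=-10, -8+0=-8, -8+3=-5
a = -2: -2+-2=-4, -2+0=-2, -2+3=1
a = 1: 1+-2=-1, 1+0=1, 1+3=4
a = 9: 9+-2=7, 9+0=9, 9+3=12
Collecting distinct sums: A + B = {-10, -8, -5, -4, -2, -1, 1, 4, 7, 9, 12}
|A + B| = 11

A + B = {-10, -8, -5, -4, -2, -1, 1, 4, 7, 9, 12}


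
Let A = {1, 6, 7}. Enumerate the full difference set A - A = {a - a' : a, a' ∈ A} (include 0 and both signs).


A - A = {a - a' : a, a' ∈ A}.
Compute a - a' for each ordered pair (a, a'):
a = 1: 1-1=0, 1-6=-5, 1-7=-6
a = 6: 6-1=5, 6-6=0, 6-7=-1
a = 7: 7-1=6, 7-6=1, 7-7=0
Collecting distinct values (and noting 0 appears from a-a):
A - A = {-6, -5, -1, 0, 1, 5, 6}
|A - A| = 7

A - A = {-6, -5, -1, 0, 1, 5, 6}


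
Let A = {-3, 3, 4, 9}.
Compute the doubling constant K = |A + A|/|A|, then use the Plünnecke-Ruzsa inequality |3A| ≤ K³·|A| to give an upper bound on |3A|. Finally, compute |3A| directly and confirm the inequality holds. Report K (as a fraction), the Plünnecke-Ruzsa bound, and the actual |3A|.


|A| = 4.
Step 1: Compute A + A by enumerating all 16 pairs.
A + A = {-6, 0, 1, 6, 7, 8, 12, 13, 18}, so |A + A| = 9.
Step 2: Doubling constant K = |A + A|/|A| = 9/4 = 9/4 ≈ 2.2500.
Step 3: Plünnecke-Ruzsa gives |3A| ≤ K³·|A| = (2.2500)³ · 4 ≈ 45.5625.
Step 4: Compute 3A = A + A + A directly by enumerating all triples (a,b,c) ∈ A³; |3A| = 16.
Step 5: Check 16 ≤ 45.5625? Yes ✓.

K = 9/4, Plünnecke-Ruzsa bound K³|A| ≈ 45.5625, |3A| = 16, inequality holds.


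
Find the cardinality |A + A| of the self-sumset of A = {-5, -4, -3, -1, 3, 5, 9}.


A + A = {a + a' : a, a' ∈ A}; |A| = 7.
General bounds: 2|A| - 1 ≤ |A + A| ≤ |A|(|A|+1)/2, i.e. 13 ≤ |A + A| ≤ 28.
Lower bound 2|A|-1 is attained iff A is an arithmetic progression.
Enumerate sums a + a' for a ≤ a' (symmetric, so this suffices):
a = -5: -5+-5=-10, -5+-4=-9, -5+-3=-8, -5+-1=-6, -5+3=-2, -5+5=0, -5+9=4
a = -4: -4+-4=-8, -4+-3=-7, -4+-1=-5, -4+3=-1, -4+5=1, -4+9=5
a = -3: -3+-3=-6, -3+-1=-4, -3+3=0, -3+5=2, -3+9=6
a = -1: -1+-1=-2, -1+3=2, -1+5=4, -1+9=8
a = 3: 3+3=6, 3+5=8, 3+9=12
a = 5: 5+5=10, 5+9=14
a = 9: 9+9=18
Distinct sums: {-10, -9, -8, -7, -6, -5, -4, -2, -1, 0, 1, 2, 4, 5, 6, 8, 10, 12, 14, 18}
|A + A| = 20

|A + A| = 20


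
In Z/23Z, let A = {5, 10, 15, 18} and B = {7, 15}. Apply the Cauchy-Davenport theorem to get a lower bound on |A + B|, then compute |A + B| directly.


Cauchy-Davenport: |A + B| ≥ min(p, |A| + |B| - 1) for A, B nonempty in Z/pZ.
|A| = 4, |B| = 2, p = 23.
CD lower bound = min(23, 4 + 2 - 1) = min(23, 5) = 5.
Compute A + B mod 23 directly:
a = 5: 5+7=12, 5+15=20
a = 10: 10+7=17, 10+15=2
a = 15: 15+7=22, 15+15=7
a = 18: 18+7=2, 18+15=10
A + B = {2, 7, 10, 12, 17, 20, 22}, so |A + B| = 7.
Verify: 7 ≥ 5? Yes ✓.

CD lower bound = 5, actual |A + B| = 7.


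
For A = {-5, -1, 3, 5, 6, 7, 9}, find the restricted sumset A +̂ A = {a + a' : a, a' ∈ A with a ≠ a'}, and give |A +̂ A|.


Restricted sumset: A +̂ A = {a + a' : a ∈ A, a' ∈ A, a ≠ a'}.
Equivalently, take A + A and drop any sum 2a that is achievable ONLY as a + a for a ∈ A (i.e. sums representable only with equal summands).
Enumerate pairs (a, a') with a < a' (symmetric, so each unordered pair gives one sum; this covers all a ≠ a'):
  -5 + -1 = -6
  -5 + 3 = -2
  -5 + 5 = 0
  -5 + 6 = 1
  -5 + 7 = 2
  -5 + 9 = 4
  -1 + 3 = 2
  -1 + 5 = 4
  -1 + 6 = 5
  -1 + 7 = 6
  -1 + 9 = 8
  3 + 5 = 8
  3 + 6 = 9
  3 + 7 = 10
  3 + 9 = 12
  5 + 6 = 11
  5 + 7 = 12
  5 + 9 = 14
  6 + 7 = 13
  6 + 9 = 15
  7 + 9 = 16
Collected distinct sums: {-6, -2, 0, 1, 2, 4, 5, 6, 8, 9, 10, 11, 12, 13, 14, 15, 16}
|A +̂ A| = 17
(Reference bound: |A +̂ A| ≥ 2|A| - 3 for |A| ≥ 2, with |A| = 7 giving ≥ 11.)

|A +̂ A| = 17


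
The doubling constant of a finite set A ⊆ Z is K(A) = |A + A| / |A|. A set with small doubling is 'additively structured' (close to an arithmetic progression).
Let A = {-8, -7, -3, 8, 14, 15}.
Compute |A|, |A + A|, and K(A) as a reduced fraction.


|A| = 6.
Compute A + A by enumerating all 36 pairs.
A + A = {-16, -15, -14, -11, -10, -6, 0, 1, 5, 6, 7, 8, 11, 12, 16, 22, 23, 28, 29, 30}, so |A + A| = 20.
K = |A + A| / |A| = 20/6 = 10/3 ≈ 3.3333.
Reference: AP of size 6 gives K = 11/6 ≈ 1.8333; a fully generic set of size 6 gives K ≈ 3.5000.

|A| = 6, |A + A| = 20, K = 20/6 = 10/3.


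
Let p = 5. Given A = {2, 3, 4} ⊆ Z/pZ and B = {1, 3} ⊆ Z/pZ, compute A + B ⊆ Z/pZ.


Work in Z/5Z: reduce every sum a + b modulo 5.
Enumerate all 6 pairs:
a = 2: 2+1=3, 2+3=0
a = 3: 3+1=4, 3+3=1
a = 4: 4+1=0, 4+3=2
Distinct residues collected: {0, 1, 2, 3, 4}
|A + B| = 5 (out of 5 total residues).

A + B = {0, 1, 2, 3, 4}


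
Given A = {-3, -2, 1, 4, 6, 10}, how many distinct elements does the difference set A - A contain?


A - A = {a - a' : a, a' ∈ A}; |A| = 6.
Bounds: 2|A|-1 ≤ |A - A| ≤ |A|² - |A| + 1, i.e. 11 ≤ |A - A| ≤ 31.
Note: 0 ∈ A - A always (from a - a). The set is symmetric: if d ∈ A - A then -d ∈ A - A.
Enumerate nonzero differences d = a - a' with a > a' (then include -d):
Positive differences: {1, 2, 3, 4, 5, 6, 7, 8, 9, 12, 13}
Full difference set: {0} ∪ (positive diffs) ∪ (negative diffs).
|A - A| = 1 + 2·11 = 23 (matches direct enumeration: 23).

|A - A| = 23


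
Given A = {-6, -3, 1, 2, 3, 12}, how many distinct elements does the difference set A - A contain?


A - A = {a - a' : a, a' ∈ A}; |A| = 6.
Bounds: 2|A|-1 ≤ |A - A| ≤ |A|² - |A| + 1, i.e. 11 ≤ |A - A| ≤ 31.
Note: 0 ∈ A - A always (from a - a). The set is symmetric: if d ∈ A - A then -d ∈ A - A.
Enumerate nonzero differences d = a - a' with a > a' (then include -d):
Positive differences: {1, 2, 3, 4, 5, 6, 7, 8, 9, 10, 11, 15, 18}
Full difference set: {0} ∪ (positive diffs) ∪ (negative diffs).
|A - A| = 1 + 2·13 = 27 (matches direct enumeration: 27).

|A - A| = 27


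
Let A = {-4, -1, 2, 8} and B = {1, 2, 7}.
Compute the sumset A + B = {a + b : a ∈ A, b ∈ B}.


A + B = {a + b : a ∈ A, b ∈ B}.
Enumerate all |A|·|B| = 4·3 = 12 pairs (a, b) and collect distinct sums.
a = -4: -4+1=-3, -4+2=-2, -4+7=3
a = -1: -1+1=0, -1+2=1, -1+7=6
a = 2: 2+1=3, 2+2=4, 2+7=9
a = 8: 8+1=9, 8+2=10, 8+7=15
Collecting distinct sums: A + B = {-3, -2, 0, 1, 3, 4, 6, 9, 10, 15}
|A + B| = 10

A + B = {-3, -2, 0, 1, 3, 4, 6, 9, 10, 15}


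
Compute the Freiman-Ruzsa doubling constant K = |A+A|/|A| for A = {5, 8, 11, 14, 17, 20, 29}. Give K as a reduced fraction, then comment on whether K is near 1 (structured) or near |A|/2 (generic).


|A| = 7.
Compute A + A by enumerating all 49 pairs.
A + A = {10, 13, 16, 19, 22, 25, 28, 31, 34, 37, 40, 43, 46, 49, 58}, so |A + A| = 15.
K = |A + A| / |A| = 15/7 (already in lowest terms) ≈ 2.1429.
Reference: AP of size 7 gives K = 13/7 ≈ 1.8571; a fully generic set of size 7 gives K ≈ 4.0000.

|A| = 7, |A + A| = 15, K = 15/7.


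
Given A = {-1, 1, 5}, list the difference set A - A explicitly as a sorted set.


A - A = {a - a' : a, a' ∈ A}.
Compute a - a' for each ordered pair (a, a'):
a = -1: -1--1=0, -1-1=-2, -1-5=-6
a = 1: 1--1=2, 1-1=0, 1-5=-4
a = 5: 5--1=6, 5-1=4, 5-5=0
Collecting distinct values (and noting 0 appears from a-a):
A - A = {-6, -4, -2, 0, 2, 4, 6}
|A - A| = 7

A - A = {-6, -4, -2, 0, 2, 4, 6}


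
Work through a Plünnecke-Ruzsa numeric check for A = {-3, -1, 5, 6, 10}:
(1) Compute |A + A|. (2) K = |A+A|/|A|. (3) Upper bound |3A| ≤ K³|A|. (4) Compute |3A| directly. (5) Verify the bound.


|A| = 5.
Step 1: Compute A + A by enumerating all 25 pairs.
A + A = {-6, -4, -2, 2, 3, 4, 5, 7, 9, 10, 11, 12, 15, 16, 20}, so |A + A| = 15.
Step 2: Doubling constant K = |A + A|/|A| = 15/5 = 15/5 ≈ 3.0000.
Step 3: Plünnecke-Ruzsa gives |3A| ≤ K³·|A| = (3.0000)³ · 5 ≈ 135.0000.
Step 4: Compute 3A = A + A + A directly by enumerating all triples (a,b,c) ∈ A³; |3A| = 30.
Step 5: Check 30 ≤ 135.0000? Yes ✓.

K = 15/5, Plünnecke-Ruzsa bound K³|A| ≈ 135.0000, |3A| = 30, inequality holds.


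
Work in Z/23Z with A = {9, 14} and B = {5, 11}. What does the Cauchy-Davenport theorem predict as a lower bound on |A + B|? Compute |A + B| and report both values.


Cauchy-Davenport: |A + B| ≥ min(p, |A| + |B| - 1) for A, B nonempty in Z/pZ.
|A| = 2, |B| = 2, p = 23.
CD lower bound = min(23, 2 + 2 - 1) = min(23, 3) = 3.
Compute A + B mod 23 directly:
a = 9: 9+5=14, 9+11=20
a = 14: 14+5=19, 14+11=2
A + B = {2, 14, 19, 20}, so |A + B| = 4.
Verify: 4 ≥ 3? Yes ✓.

CD lower bound = 3, actual |A + B| = 4.


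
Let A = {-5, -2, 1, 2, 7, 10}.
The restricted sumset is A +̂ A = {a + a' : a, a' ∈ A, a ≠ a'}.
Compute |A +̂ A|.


Restricted sumset: A +̂ A = {a + a' : a ∈ A, a' ∈ A, a ≠ a'}.
Equivalently, take A + A and drop any sum 2a that is achievable ONLY as a + a for a ∈ A (i.e. sums representable only with equal summands).
Enumerate pairs (a, a') with a < a' (symmetric, so each unordered pair gives one sum; this covers all a ≠ a'):
  -5 + -2 = -7
  -5 + 1 = -4
  -5 + 2 = -3
  -5 + 7 = 2
  -5 + 10 = 5
  -2 + 1 = -1
  -2 + 2 = 0
  -2 + 7 = 5
  -2 + 10 = 8
  1 + 2 = 3
  1 + 7 = 8
  1 + 10 = 11
  2 + 7 = 9
  2 + 10 = 12
  7 + 10 = 17
Collected distinct sums: {-7, -4, -3, -1, 0, 2, 3, 5, 8, 9, 11, 12, 17}
|A +̂ A| = 13
(Reference bound: |A +̂ A| ≥ 2|A| - 3 for |A| ≥ 2, with |A| = 6 giving ≥ 9.)

|A +̂ A| = 13


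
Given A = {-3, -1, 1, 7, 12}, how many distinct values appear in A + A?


A + A = {a + a' : a, a' ∈ A}; |A| = 5.
General bounds: 2|A| - 1 ≤ |A + A| ≤ |A|(|A|+1)/2, i.e. 9 ≤ |A + A| ≤ 15.
Lower bound 2|A|-1 is attained iff A is an arithmetic progression.
Enumerate sums a + a' for a ≤ a' (symmetric, so this suffices):
a = -3: -3+-3=-6, -3+-1=-4, -3+1=-2, -3+7=4, -3+12=9
a = -1: -1+-1=-2, -1+1=0, -1+7=6, -1+12=11
a = 1: 1+1=2, 1+7=8, 1+12=13
a = 7: 7+7=14, 7+12=19
a = 12: 12+12=24
Distinct sums: {-6, -4, -2, 0, 2, 4, 6, 8, 9, 11, 13, 14, 19, 24}
|A + A| = 14

|A + A| = 14


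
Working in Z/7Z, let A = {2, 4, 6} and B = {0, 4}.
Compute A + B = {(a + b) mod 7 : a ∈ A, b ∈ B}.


Work in Z/7Z: reduce every sum a + b modulo 7.
Enumerate all 6 pairs:
a = 2: 2+0=2, 2+4=6
a = 4: 4+0=4, 4+4=1
a = 6: 6+0=6, 6+4=3
Distinct residues collected: {1, 2, 3, 4, 6}
|A + B| = 5 (out of 7 total residues).

A + B = {1, 2, 3, 4, 6}


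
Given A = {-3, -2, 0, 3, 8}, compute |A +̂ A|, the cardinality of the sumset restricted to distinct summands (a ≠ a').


Restricted sumset: A +̂ A = {a + a' : a ∈ A, a' ∈ A, a ≠ a'}.
Equivalently, take A + A and drop any sum 2a that is achievable ONLY as a + a for a ∈ A (i.e. sums representable only with equal summands).
Enumerate pairs (a, a') with a < a' (symmetric, so each unordered pair gives one sum; this covers all a ≠ a'):
  -3 + -2 = -5
  -3 + 0 = -3
  -3 + 3 = 0
  -3 + 8 = 5
  -2 + 0 = -2
  -2 + 3 = 1
  -2 + 8 = 6
  0 + 3 = 3
  0 + 8 = 8
  3 + 8 = 11
Collected distinct sums: {-5, -3, -2, 0, 1, 3, 5, 6, 8, 11}
|A +̂ A| = 10
(Reference bound: |A +̂ A| ≥ 2|A| - 3 for |A| ≥ 2, with |A| = 5 giving ≥ 7.)

|A +̂ A| = 10


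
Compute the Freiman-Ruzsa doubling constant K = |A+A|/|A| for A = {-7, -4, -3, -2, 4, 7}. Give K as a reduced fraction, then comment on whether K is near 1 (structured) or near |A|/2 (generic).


|A| = 6.
Compute A + A by enumerating all 36 pairs.
A + A = {-14, -11, -10, -9, -8, -7, -6, -5, -4, -3, 0, 1, 2, 3, 4, 5, 8, 11, 14}, so |A + A| = 19.
K = |A + A| / |A| = 19/6 (already in lowest terms) ≈ 3.1667.
Reference: AP of size 6 gives K = 11/6 ≈ 1.8333; a fully generic set of size 6 gives K ≈ 3.5000.

|A| = 6, |A + A| = 19, K = 19/6.


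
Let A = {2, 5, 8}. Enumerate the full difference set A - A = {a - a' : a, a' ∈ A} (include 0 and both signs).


A - A = {a - a' : a, a' ∈ A}.
Compute a - a' for each ordered pair (a, a'):
a = 2: 2-2=0, 2-5=-3, 2-8=-6
a = 5: 5-2=3, 5-5=0, 5-8=-3
a = 8: 8-2=6, 8-5=3, 8-8=0
Collecting distinct values (and noting 0 appears from a-a):
A - A = {-6, -3, 0, 3, 6}
|A - A| = 5

A - A = {-6, -3, 0, 3, 6}


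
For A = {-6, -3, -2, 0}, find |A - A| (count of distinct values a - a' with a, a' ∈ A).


A - A = {a - a' : a, a' ∈ A}; |A| = 4.
Bounds: 2|A|-1 ≤ |A - A| ≤ |A|² - |A| + 1, i.e. 7 ≤ |A - A| ≤ 13.
Note: 0 ∈ A - A always (from a - a). The set is symmetric: if d ∈ A - A then -d ∈ A - A.
Enumerate nonzero differences d = a - a' with a > a' (then include -d):
Positive differences: {1, 2, 3, 4, 6}
Full difference set: {0} ∪ (positive diffs) ∪ (negative diffs).
|A - A| = 1 + 2·5 = 11 (matches direct enumeration: 11).

|A - A| = 11


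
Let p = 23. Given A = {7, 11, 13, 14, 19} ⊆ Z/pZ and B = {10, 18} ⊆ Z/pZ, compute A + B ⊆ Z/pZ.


Work in Z/23Z: reduce every sum a + b modulo 23.
Enumerate all 10 pairs:
a = 7: 7+10=17, 7+18=2
a = 11: 11+10=21, 11+18=6
a = 13: 13+10=0, 13+18=8
a = 14: 14+10=1, 14+18=9
a = 19: 19+10=6, 19+18=14
Distinct residues collected: {0, 1, 2, 6, 8, 9, 14, 17, 21}
|A + B| = 9 (out of 23 total residues).

A + B = {0, 1, 2, 6, 8, 9, 14, 17, 21}


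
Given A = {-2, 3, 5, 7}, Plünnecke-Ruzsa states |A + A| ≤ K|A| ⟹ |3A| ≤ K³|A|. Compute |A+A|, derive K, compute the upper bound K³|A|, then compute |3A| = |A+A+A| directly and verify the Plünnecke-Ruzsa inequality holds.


|A| = 4.
Step 1: Compute A + A by enumerating all 16 pairs.
A + A = {-4, 1, 3, 5, 6, 8, 10, 12, 14}, so |A + A| = 9.
Step 2: Doubling constant K = |A + A|/|A| = 9/4 = 9/4 ≈ 2.2500.
Step 3: Plünnecke-Ruzsa gives |3A| ≤ K³·|A| = (2.2500)³ · 4 ≈ 45.5625.
Step 4: Compute 3A = A + A + A directly by enumerating all triples (a,b,c) ∈ A³; |3A| = 16.
Step 5: Check 16 ≤ 45.5625? Yes ✓.

K = 9/4, Plünnecke-Ruzsa bound K³|A| ≈ 45.5625, |3A| = 16, inequality holds.


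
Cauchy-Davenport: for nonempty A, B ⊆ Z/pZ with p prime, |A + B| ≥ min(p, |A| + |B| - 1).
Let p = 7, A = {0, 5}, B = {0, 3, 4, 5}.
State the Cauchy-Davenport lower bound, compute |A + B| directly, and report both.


Cauchy-Davenport: |A + B| ≥ min(p, |A| + |B| - 1) for A, B nonempty in Z/pZ.
|A| = 2, |B| = 4, p = 7.
CD lower bound = min(7, 2 + 4 - 1) = min(7, 5) = 5.
Compute A + B mod 7 directly:
a = 0: 0+0=0, 0+3=3, 0+4=4, 0+5=5
a = 5: 5+0=5, 5+3=1, 5+4=2, 5+5=3
A + B = {0, 1, 2, 3, 4, 5}, so |A + B| = 6.
Verify: 6 ≥ 5? Yes ✓.

CD lower bound = 5, actual |A + B| = 6.


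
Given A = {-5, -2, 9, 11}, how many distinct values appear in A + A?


A + A = {a + a' : a, a' ∈ A}; |A| = 4.
General bounds: 2|A| - 1 ≤ |A + A| ≤ |A|(|A|+1)/2, i.e. 7 ≤ |A + A| ≤ 10.
Lower bound 2|A|-1 is attained iff A is an arithmetic progression.
Enumerate sums a + a' for a ≤ a' (symmetric, so this suffices):
a = -5: -5+-5=-10, -5+-2=-7, -5+9=4, -5+11=6
a = -2: -2+-2=-4, -2+9=7, -2+11=9
a = 9: 9+9=18, 9+11=20
a = 11: 11+11=22
Distinct sums: {-10, -7, -4, 4, 6, 7, 9, 18, 20, 22}
|A + A| = 10

|A + A| = 10


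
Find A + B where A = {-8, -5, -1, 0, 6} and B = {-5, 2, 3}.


A + B = {a + b : a ∈ A, b ∈ B}.
Enumerate all |A|·|B| = 5·3 = 15 pairs (a, b) and collect distinct sums.
a = -8: -8+-5=-13, -8+2=-6, -8+3=-5
a = -5: -5+-5=-10, -5+2=-3, -5+3=-2
a = -1: -1+-5=-6, -1+2=1, -1+3=2
a = 0: 0+-5=-5, 0+2=2, 0+3=3
a = 6: 6+-5=1, 6+2=8, 6+3=9
Collecting distinct sums: A + B = {-13, -10, -6, -5, -3, -2, 1, 2, 3, 8, 9}
|A + B| = 11

A + B = {-13, -10, -6, -5, -3, -2, 1, 2, 3, 8, 9}


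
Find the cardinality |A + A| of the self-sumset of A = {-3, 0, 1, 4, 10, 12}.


A + A = {a + a' : a, a' ∈ A}; |A| = 6.
General bounds: 2|A| - 1 ≤ |A + A| ≤ |A|(|A|+1)/2, i.e. 11 ≤ |A + A| ≤ 21.
Lower bound 2|A|-1 is attained iff A is an arithmetic progression.
Enumerate sums a + a' for a ≤ a' (symmetric, so this suffices):
a = -3: -3+-3=-6, -3+0=-3, -3+1=-2, -3+4=1, -3+10=7, -3+12=9
a = 0: 0+0=0, 0+1=1, 0+4=4, 0+10=10, 0+12=12
a = 1: 1+1=2, 1+4=5, 1+10=11, 1+12=13
a = 4: 4+4=8, 4+10=14, 4+12=16
a = 10: 10+10=20, 10+12=22
a = 12: 12+12=24
Distinct sums: {-6, -3, -2, 0, 1, 2, 4, 5, 7, 8, 9, 10, 11, 12, 13, 14, 16, 20, 22, 24}
|A + A| = 20

|A + A| = 20


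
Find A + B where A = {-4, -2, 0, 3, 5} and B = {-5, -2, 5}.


A + B = {a + b : a ∈ A, b ∈ B}.
Enumerate all |A|·|B| = 5·3 = 15 pairs (a, b) and collect distinct sums.
a = -4: -4+-5=-9, -4+-2=-6, -4+5=1
a = -2: -2+-5=-7, -2+-2=-4, -2+5=3
a = 0: 0+-5=-5, 0+-2=-2, 0+5=5
a = 3: 3+-5=-2, 3+-2=1, 3+5=8
a = 5: 5+-5=0, 5+-2=3, 5+5=10
Collecting distinct sums: A + B = {-9, -7, -6, -5, -4, -2, 0, 1, 3, 5, 8, 10}
|A + B| = 12

A + B = {-9, -7, -6, -5, -4, -2, 0, 1, 3, 5, 8, 10}


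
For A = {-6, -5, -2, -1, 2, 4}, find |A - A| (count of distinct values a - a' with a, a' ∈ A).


A - A = {a - a' : a, a' ∈ A}; |A| = 6.
Bounds: 2|A|-1 ≤ |A - A| ≤ |A|² - |A| + 1, i.e. 11 ≤ |A - A| ≤ 31.
Note: 0 ∈ A - A always (from a - a). The set is symmetric: if d ∈ A - A then -d ∈ A - A.
Enumerate nonzero differences d = a - a' with a > a' (then include -d):
Positive differences: {1, 2, 3, 4, 5, 6, 7, 8, 9, 10}
Full difference set: {0} ∪ (positive diffs) ∪ (negative diffs).
|A - A| = 1 + 2·10 = 21 (matches direct enumeration: 21).

|A - A| = 21


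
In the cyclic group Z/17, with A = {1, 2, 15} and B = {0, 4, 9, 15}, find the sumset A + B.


Work in Z/17Z: reduce every sum a + b modulo 17.
Enumerate all 12 pairs:
a = 1: 1+0=1, 1+4=5, 1+9=10, 1+15=16
a = 2: 2+0=2, 2+4=6, 2+9=11, 2+15=0
a = 15: 15+0=15, 15+4=2, 15+9=7, 15+15=13
Distinct residues collected: {0, 1, 2, 5, 6, 7, 10, 11, 13, 15, 16}
|A + B| = 11 (out of 17 total residues).

A + B = {0, 1, 2, 5, 6, 7, 10, 11, 13, 15, 16}


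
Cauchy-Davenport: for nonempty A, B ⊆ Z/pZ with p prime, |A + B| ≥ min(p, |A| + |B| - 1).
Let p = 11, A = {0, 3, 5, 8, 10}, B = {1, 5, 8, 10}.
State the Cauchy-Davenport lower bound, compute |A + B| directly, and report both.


Cauchy-Davenport: |A + B| ≥ min(p, |A| + |B| - 1) for A, B nonempty in Z/pZ.
|A| = 5, |B| = 4, p = 11.
CD lower bound = min(11, 5 + 4 - 1) = min(11, 8) = 8.
Compute A + B mod 11 directly:
a = 0: 0+1=1, 0+5=5, 0+8=8, 0+10=10
a = 3: 3+1=4, 3+5=8, 3+8=0, 3+10=2
a = 5: 5+1=6, 5+5=10, 5+8=2, 5+10=4
a = 8: 8+1=9, 8+5=2, 8+8=5, 8+10=7
a = 10: 10+1=0, 10+5=4, 10+8=7, 10+10=9
A + B = {0, 1, 2, 4, 5, 6, 7, 8, 9, 10}, so |A + B| = 10.
Verify: 10 ≥ 8? Yes ✓.

CD lower bound = 8, actual |A + B| = 10.


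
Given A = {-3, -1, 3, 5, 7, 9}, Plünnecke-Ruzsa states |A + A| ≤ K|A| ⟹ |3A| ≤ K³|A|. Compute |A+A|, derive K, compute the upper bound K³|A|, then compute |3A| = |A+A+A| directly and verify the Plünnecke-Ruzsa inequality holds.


|A| = 6.
Step 1: Compute A + A by enumerating all 36 pairs.
A + A = {-6, -4, -2, 0, 2, 4, 6, 8, 10, 12, 14, 16, 18}, so |A + A| = 13.
Step 2: Doubling constant K = |A + A|/|A| = 13/6 = 13/6 ≈ 2.1667.
Step 3: Plünnecke-Ruzsa gives |3A| ≤ K³·|A| = (2.1667)³ · 6 ≈ 61.0278.
Step 4: Compute 3A = A + A + A directly by enumerating all triples (a,b,c) ∈ A³; |3A| = 19.
Step 5: Check 19 ≤ 61.0278? Yes ✓.

K = 13/6, Plünnecke-Ruzsa bound K³|A| ≈ 61.0278, |3A| = 19, inequality holds.


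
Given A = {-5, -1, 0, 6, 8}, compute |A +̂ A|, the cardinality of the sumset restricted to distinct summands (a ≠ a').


Restricted sumset: A +̂ A = {a + a' : a ∈ A, a' ∈ A, a ≠ a'}.
Equivalently, take A + A and drop any sum 2a that is achievable ONLY as a + a for a ∈ A (i.e. sums representable only with equal summands).
Enumerate pairs (a, a') with a < a' (symmetric, so each unordered pair gives one sum; this covers all a ≠ a'):
  -5 + -1 = -6
  -5 + 0 = -5
  -5 + 6 = 1
  -5 + 8 = 3
  -1 + 0 = -1
  -1 + 6 = 5
  -1 + 8 = 7
  0 + 6 = 6
  0 + 8 = 8
  6 + 8 = 14
Collected distinct sums: {-6, -5, -1, 1, 3, 5, 6, 7, 8, 14}
|A +̂ A| = 10
(Reference bound: |A +̂ A| ≥ 2|A| - 3 for |A| ≥ 2, with |A| = 5 giving ≥ 7.)

|A +̂ A| = 10


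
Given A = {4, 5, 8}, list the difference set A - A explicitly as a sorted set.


A - A = {a - a' : a, a' ∈ A}.
Compute a - a' for each ordered pair (a, a'):
a = 4: 4-4=0, 4-5=-1, 4-8=-4
a = 5: 5-4=1, 5-5=0, 5-8=-3
a = 8: 8-4=4, 8-5=3, 8-8=0
Collecting distinct values (and noting 0 appears from a-a):
A - A = {-4, -3, -1, 0, 1, 3, 4}
|A - A| = 7

A - A = {-4, -3, -1, 0, 1, 3, 4}


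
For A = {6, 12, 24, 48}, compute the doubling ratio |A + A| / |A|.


|A| = 4.
Compute A + A by enumerating all 16 pairs.
A + A = {12, 18, 24, 30, 36, 48, 54, 60, 72, 96}, so |A + A| = 10.
K = |A + A| / |A| = 10/4 = 5/2 ≈ 2.5000.
Reference: AP of size 4 gives K = 7/4 ≈ 1.7500; a fully generic set of size 4 gives K ≈ 2.5000.

|A| = 4, |A + A| = 10, K = 10/4 = 5/2.


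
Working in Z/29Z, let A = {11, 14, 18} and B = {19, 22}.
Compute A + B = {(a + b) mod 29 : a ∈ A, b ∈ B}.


Work in Z/29Z: reduce every sum a + b modulo 29.
Enumerate all 6 pairs:
a = 11: 11+19=1, 11+22=4
a = 14: 14+19=4, 14+22=7
a = 18: 18+19=8, 18+22=11
Distinct residues collected: {1, 4, 7, 8, 11}
|A + B| = 5 (out of 29 total residues).

A + B = {1, 4, 7, 8, 11}


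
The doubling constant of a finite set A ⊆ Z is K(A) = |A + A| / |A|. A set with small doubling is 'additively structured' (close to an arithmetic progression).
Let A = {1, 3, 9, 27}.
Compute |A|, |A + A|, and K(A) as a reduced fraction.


|A| = 4.
Compute A + A by enumerating all 16 pairs.
A + A = {2, 4, 6, 10, 12, 18, 28, 30, 36, 54}, so |A + A| = 10.
K = |A + A| / |A| = 10/4 = 5/2 ≈ 2.5000.
Reference: AP of size 4 gives K = 7/4 ≈ 1.7500; a fully generic set of size 4 gives K ≈ 2.5000.

|A| = 4, |A + A| = 10, K = 10/4 = 5/2.


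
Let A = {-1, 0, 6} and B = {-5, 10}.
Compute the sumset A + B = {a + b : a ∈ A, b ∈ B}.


A + B = {a + b : a ∈ A, b ∈ B}.
Enumerate all |A|·|B| = 3·2 = 6 pairs (a, b) and collect distinct sums.
a = -1: -1+-5=-6, -1+10=9
a = 0: 0+-5=-5, 0+10=10
a = 6: 6+-5=1, 6+10=16
Collecting distinct sums: A + B = {-6, -5, 1, 9, 10, 16}
|A + B| = 6

A + B = {-6, -5, 1, 9, 10, 16}


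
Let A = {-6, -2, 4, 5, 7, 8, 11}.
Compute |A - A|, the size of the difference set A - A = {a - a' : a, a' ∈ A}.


A - A = {a - a' : a, a' ∈ A}; |A| = 7.
Bounds: 2|A|-1 ≤ |A - A| ≤ |A|² - |A| + 1, i.e. 13 ≤ |A - A| ≤ 43.
Note: 0 ∈ A - A always (from a - a). The set is symmetric: if d ∈ A - A then -d ∈ A - A.
Enumerate nonzero differences d = a - a' with a > a' (then include -d):
Positive differences: {1, 2, 3, 4, 6, 7, 9, 10, 11, 13, 14, 17}
Full difference set: {0} ∪ (positive diffs) ∪ (negative diffs).
|A - A| = 1 + 2·12 = 25 (matches direct enumeration: 25).

|A - A| = 25


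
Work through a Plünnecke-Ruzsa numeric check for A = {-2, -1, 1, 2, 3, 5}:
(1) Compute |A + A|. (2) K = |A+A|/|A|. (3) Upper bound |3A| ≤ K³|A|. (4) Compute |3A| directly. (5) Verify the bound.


|A| = 6.
Step 1: Compute A + A by enumerating all 36 pairs.
A + A = {-4, -3, -2, -1, 0, 1, 2, 3, 4, 5, 6, 7, 8, 10}, so |A + A| = 14.
Step 2: Doubling constant K = |A + A|/|A| = 14/6 = 14/6 ≈ 2.3333.
Step 3: Plünnecke-Ruzsa gives |3A| ≤ K³·|A| = (2.3333)³ · 6 ≈ 76.2222.
Step 4: Compute 3A = A + A + A directly by enumerating all triples (a,b,c) ∈ A³; |3A| = 21.
Step 5: Check 21 ≤ 76.2222? Yes ✓.

K = 14/6, Plünnecke-Ruzsa bound K³|A| ≈ 76.2222, |3A| = 21, inequality holds.


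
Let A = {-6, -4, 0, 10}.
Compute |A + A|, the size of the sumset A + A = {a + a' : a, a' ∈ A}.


A + A = {a + a' : a, a' ∈ A}; |A| = 4.
General bounds: 2|A| - 1 ≤ |A + A| ≤ |A|(|A|+1)/2, i.e. 7 ≤ |A + A| ≤ 10.
Lower bound 2|A|-1 is attained iff A is an arithmetic progression.
Enumerate sums a + a' for a ≤ a' (symmetric, so this suffices):
a = -6: -6+-6=-12, -6+-4=-10, -6+0=-6, -6+10=4
a = -4: -4+-4=-8, -4+0=-4, -4+10=6
a = 0: 0+0=0, 0+10=10
a = 10: 10+10=20
Distinct sums: {-12, -10, -8, -6, -4, 0, 4, 6, 10, 20}
|A + A| = 10

|A + A| = 10


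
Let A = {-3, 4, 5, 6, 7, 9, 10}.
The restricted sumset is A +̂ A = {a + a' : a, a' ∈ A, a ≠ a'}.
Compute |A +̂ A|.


Restricted sumset: A +̂ A = {a + a' : a ∈ A, a' ∈ A, a ≠ a'}.
Equivalently, take A + A and drop any sum 2a that is achievable ONLY as a + a for a ∈ A (i.e. sums representable only with equal summands).
Enumerate pairs (a, a') with a < a' (symmetric, so each unordered pair gives one sum; this covers all a ≠ a'):
  -3 + 4 = 1
  -3 + 5 = 2
  -3 + 6 = 3
  -3 + 7 = 4
  -3 + 9 = 6
  -3 + 10 = 7
  4 + 5 = 9
  4 + 6 = 10
  4 + 7 = 11
  4 + 9 = 13
  4 + 10 = 14
  5 + 6 = 11
  5 + 7 = 12
  5 + 9 = 14
  5 + 10 = 15
  6 + 7 = 13
  6 + 9 = 15
  6 + 10 = 16
  7 + 9 = 16
  7 + 10 = 17
  9 + 10 = 19
Collected distinct sums: {1, 2, 3, 4, 6, 7, 9, 10, 11, 12, 13, 14, 15, 16, 17, 19}
|A +̂ A| = 16
(Reference bound: |A +̂ A| ≥ 2|A| - 3 for |A| ≥ 2, with |A| = 7 giving ≥ 11.)

|A +̂ A| = 16


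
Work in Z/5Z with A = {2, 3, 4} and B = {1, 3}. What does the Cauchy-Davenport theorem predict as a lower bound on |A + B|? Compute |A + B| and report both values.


Cauchy-Davenport: |A + B| ≥ min(p, |A| + |B| - 1) for A, B nonempty in Z/pZ.
|A| = 3, |B| = 2, p = 5.
CD lower bound = min(5, 3 + 2 - 1) = min(5, 4) = 4.
Compute A + B mod 5 directly:
a = 2: 2+1=3, 2+3=0
a = 3: 3+1=4, 3+3=1
a = 4: 4+1=0, 4+3=2
A + B = {0, 1, 2, 3, 4}, so |A + B| = 5.
Verify: 5 ≥ 4? Yes ✓.

CD lower bound = 4, actual |A + B| = 5.


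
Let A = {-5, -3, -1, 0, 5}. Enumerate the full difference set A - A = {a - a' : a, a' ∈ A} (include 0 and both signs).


A - A = {a - a' : a, a' ∈ A}.
Compute a - a' for each ordered pair (a, a'):
a = -5: -5--5=0, -5--3=-2, -5--1=-4, -5-0=-5, -5-5=-10
a = -3: -3--5=2, -3--3=0, -3--1=-2, -3-0=-3, -3-5=-8
a = -1: -1--5=4, -1--3=2, -1--1=0, -1-0=-1, -1-5=-6
a = 0: 0--5=5, 0--3=3, 0--1=1, 0-0=0, 0-5=-5
a = 5: 5--5=10, 5--3=8, 5--1=6, 5-0=5, 5-5=0
Collecting distinct values (and noting 0 appears from a-a):
A - A = {-10, -8, -6, -5, -4, -3, -2, -1, 0, 1, 2, 3, 4, 5, 6, 8, 10}
|A - A| = 17

A - A = {-10, -8, -6, -5, -4, -3, -2, -1, 0, 1, 2, 3, 4, 5, 6, 8, 10}
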